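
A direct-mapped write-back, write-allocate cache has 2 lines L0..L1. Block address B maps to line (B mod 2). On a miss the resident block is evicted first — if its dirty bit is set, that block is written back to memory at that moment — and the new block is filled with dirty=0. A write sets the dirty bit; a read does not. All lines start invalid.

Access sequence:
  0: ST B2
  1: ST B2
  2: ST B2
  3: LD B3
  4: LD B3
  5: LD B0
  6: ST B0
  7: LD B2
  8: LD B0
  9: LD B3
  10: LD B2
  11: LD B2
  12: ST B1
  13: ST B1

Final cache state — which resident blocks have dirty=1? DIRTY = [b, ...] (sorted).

DIRTY = [1]

0: W B2 -> L0 miss  d=D]
1: W B2 -> L0 hit  d=D]
2: W B2 -> L0 hit  d=D]
3: R B3 -> L1 miss  d=-]
4: R B3 -> L1 hit  d=-]
5: R B0 -> L0 miss wb->B2  d=-]
6: W B0 -> L0 hit  d=D]
7: R B2 -> L0 miss wb->B0  d=-]
8: R B0 -> L0 miss  d=-]
9: R B3 -> L1 hit  d=-]
10: R B2 -> L0 miss  d=-]
11: R B2 -> L0 hit  d=-]
12: W B1 -> L1 miss  d=D]
13: W B1 -> L1 hit  d=D]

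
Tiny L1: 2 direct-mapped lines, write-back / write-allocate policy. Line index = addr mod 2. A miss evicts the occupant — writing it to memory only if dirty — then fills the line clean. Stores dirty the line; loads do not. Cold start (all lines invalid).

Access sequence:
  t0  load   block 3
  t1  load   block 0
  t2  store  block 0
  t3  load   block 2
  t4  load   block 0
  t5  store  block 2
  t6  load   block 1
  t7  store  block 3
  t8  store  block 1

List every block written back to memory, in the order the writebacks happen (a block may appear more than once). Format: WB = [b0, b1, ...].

WB = [0, 3]

  0 | R B3 → L1 miss [-]
  1 | R B0 → L0 miss [-]
  2 | W B0 → L0 hit [D]
  3 | R B2 → L0 miss wb→B0 [-]
  4 | R B0 → L0 miss [-]
  5 | W B2 → L0 miss [D]
  6 | R B1 → L1 miss [-]
  7 | W B3 → L1 miss [D]
  8 | W B1 → L1 miss wb→B3 [D]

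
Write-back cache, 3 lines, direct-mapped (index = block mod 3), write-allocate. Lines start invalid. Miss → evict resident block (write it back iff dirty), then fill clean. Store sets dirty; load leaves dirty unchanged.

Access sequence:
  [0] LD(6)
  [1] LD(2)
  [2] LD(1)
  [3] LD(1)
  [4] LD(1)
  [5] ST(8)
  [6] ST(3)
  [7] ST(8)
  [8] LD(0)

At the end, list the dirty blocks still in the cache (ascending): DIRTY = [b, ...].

DIRTY = [8]

0: R B6 → L0 miss [-]
1: R B2 → L2 miss [-]
2: R B1 → L1 miss [-]
3: R B1 → L1 hit [-]
4: R B1 → L1 hit [-]
5: W B8 → L2 miss [D]
6: W B3 → L0 miss [D]
7: W B8 → L2 hit [D]
8: R B0 → L0 miss wb→B3 [-]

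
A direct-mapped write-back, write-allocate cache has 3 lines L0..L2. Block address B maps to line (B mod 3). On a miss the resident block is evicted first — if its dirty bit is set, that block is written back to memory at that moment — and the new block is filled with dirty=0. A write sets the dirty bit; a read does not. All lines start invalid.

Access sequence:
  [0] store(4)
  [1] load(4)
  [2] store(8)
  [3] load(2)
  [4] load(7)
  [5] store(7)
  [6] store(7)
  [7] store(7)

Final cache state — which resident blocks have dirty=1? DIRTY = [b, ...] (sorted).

0: W B4 -> L1 miss  d=D]
1: R B4 -> L1 hit  d=D]
2: W B8 -> L2 miss  d=D]
3: R B2 -> L2 miss wb->B8  d=-]
4: R B7 -> L1 miss wb->B4  d=-]
5: W B7 -> L1 hit  d=D]
6: W B7 -> L1 hit  d=D]
7: W B7 -> L1 hit  d=D]

DIRTY = [7]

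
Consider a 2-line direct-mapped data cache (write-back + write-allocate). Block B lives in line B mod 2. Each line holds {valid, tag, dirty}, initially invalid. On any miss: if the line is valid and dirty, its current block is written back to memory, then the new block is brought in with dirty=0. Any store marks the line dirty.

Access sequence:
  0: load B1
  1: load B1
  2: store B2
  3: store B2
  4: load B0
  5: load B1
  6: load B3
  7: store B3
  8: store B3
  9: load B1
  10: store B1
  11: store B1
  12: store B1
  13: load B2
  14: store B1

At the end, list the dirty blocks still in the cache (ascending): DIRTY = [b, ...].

DIRTY = [1]

  0 | R B1 → L1 miss [-]
  1 | R B1 → L1 hit [-]
  2 | W B2 → L0 miss [D]
  3 | W B2 → L0 hit [D]
  4 | R B0 → L0 miss wb→B2 [-]
  5 | R B1 → L1 hit [-]
  6 | R B3 → L1 miss [-]
  7 | W B3 → L1 hit [D]
  8 | W B3 → L1 hit [D]
  9 | R B1 → L1 miss wb→B3 [-]
  10 | W B1 → L1 hit [D]
  11 | W B1 → L1 hit [D]
  12 | W B1 → L1 hit [D]
  13 | R B2 → L0 miss [-]
  14 | W B1 → L1 hit [D]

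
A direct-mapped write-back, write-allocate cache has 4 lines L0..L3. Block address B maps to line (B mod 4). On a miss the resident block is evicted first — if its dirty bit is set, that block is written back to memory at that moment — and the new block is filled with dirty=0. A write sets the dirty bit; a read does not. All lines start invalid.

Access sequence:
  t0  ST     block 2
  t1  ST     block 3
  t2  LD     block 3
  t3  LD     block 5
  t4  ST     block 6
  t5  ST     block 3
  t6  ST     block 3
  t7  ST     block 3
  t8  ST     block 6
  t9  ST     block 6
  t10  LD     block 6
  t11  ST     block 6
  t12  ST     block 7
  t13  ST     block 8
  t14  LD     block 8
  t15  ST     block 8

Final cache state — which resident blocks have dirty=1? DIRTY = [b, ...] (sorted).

0: W B2 -> L2 miss  d=D]
1: W B3 -> L3 miss  d=D]
2: R B3 -> L3 hit  d=D]
3: R B5 -> L1 miss  d=-]
4: W B6 -> L2 miss wb->B2  d=D]
5: W B3 -> L3 hit  d=D]
6: W B3 -> L3 hit  d=D]
7: W B3 -> L3 hit  d=D]
8: W B6 -> L2 hit  d=D]
9: W B6 -> L2 hit  d=D]
10: R B6 -> L2 hit  d=D]
11: W B6 -> L2 hit  d=D]
12: W B7 -> L3 miss wb->B3  d=D]
13: W B8 -> L0 miss  d=D]
14: R B8 -> L0 hit  d=D]
15: W B8 -> L0 hit  d=D]

DIRTY = [6, 7, 8]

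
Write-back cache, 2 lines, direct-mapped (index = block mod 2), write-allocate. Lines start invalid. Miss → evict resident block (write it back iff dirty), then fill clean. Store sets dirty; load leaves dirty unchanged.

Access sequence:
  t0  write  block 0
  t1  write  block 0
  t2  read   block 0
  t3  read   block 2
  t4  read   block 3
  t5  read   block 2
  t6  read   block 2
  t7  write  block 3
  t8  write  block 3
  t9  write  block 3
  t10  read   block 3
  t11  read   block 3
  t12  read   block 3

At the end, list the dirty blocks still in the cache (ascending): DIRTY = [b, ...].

  0 | W B0 → L0 miss [D]
  1 | W B0 → L0 hit [D]
  2 | R B0 → L0 hit [D]
  3 | R B2 → L0 miss wb→B0 [-]
  4 | R B3 → L1 miss [-]
  5 | R B2 → L0 hit [-]
  6 | R B2 → L0 hit [-]
  7 | W B3 → L1 hit [D]
  8 | W B3 → L1 hit [D]
  9 | W B3 → L1 hit [D]
  10 | R B3 → L1 hit [D]
  11 | R B3 → L1 hit [D]
  12 | R B3 → L1 hit [D]

DIRTY = [3]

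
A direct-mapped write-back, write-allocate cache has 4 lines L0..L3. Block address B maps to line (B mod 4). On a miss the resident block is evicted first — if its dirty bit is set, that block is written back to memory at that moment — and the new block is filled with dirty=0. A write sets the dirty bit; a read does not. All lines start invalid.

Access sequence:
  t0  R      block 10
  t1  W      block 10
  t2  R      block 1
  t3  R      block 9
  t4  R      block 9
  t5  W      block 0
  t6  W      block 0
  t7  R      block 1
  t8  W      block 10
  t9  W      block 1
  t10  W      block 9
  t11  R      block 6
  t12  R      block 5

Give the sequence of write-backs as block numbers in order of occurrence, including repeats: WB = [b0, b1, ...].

WB = [1, 10, 9]

  0 | R B10 → L2 miss [-]
  1 | W B10 → L2 hit [D]
  2 | R B1 → L1 miss [-]
  3 | R B9 → L1 miss [-]
  4 | R B9 → L1 hit [-]
  5 | W B0 → L0 miss [D]
  6 | W B0 → L0 hit [D]
  7 | R B1 → L1 miss [-]
  8 | W B10 → L2 hit [D]
  9 | W B1 → L1 hit [D]
  10 | W B9 → L1 miss wb→B1 [D]
  11 | R B6 → L2 miss wb→B10 [-]
  12 | R B5 → L1 miss wb→B9 [-]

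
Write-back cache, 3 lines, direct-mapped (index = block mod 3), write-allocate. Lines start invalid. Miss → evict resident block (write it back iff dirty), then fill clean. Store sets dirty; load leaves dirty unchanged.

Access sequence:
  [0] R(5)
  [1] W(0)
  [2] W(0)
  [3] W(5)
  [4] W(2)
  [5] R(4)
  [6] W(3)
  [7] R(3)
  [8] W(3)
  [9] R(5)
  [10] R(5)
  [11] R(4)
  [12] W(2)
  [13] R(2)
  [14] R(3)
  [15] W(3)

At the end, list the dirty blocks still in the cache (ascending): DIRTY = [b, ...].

DIRTY = [2, 3]

0: R B5 → L2 miss [-]
1: W B0 → L0 miss [D]
2: W B0 → L0 hit [D]
3: W B5 → L2 hit [D]
4: W B2 → L2 miss wb→B5 [D]
5: R B4 → L1 miss [-]
6: W B3 → L0 miss wb→B0 [D]
7: R B3 → L0 hit [D]
8: W B3 → L0 hit [D]
9: R B5 → L2 miss wb→B2 [-]
10: R B5 → L2 hit [-]
11: R B4 → L1 hit [-]
12: W B2 → L2 miss [D]
13: R B2 → L2 hit [D]
14: R B3 → L0 hit [D]
15: W B3 → L0 hit [D]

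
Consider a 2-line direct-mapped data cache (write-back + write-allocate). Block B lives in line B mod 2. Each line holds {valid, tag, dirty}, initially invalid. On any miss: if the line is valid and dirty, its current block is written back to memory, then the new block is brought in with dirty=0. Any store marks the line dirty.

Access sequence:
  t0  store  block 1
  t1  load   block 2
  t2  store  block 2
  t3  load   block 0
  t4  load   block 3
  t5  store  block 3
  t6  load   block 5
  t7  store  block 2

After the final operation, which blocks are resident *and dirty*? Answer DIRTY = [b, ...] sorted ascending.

  0 | W B1 → L1 miss [D]
  1 | R B2 → L0 miss [-]
  2 | W B2 → L0 hit [D]
  3 | R B0 → L0 miss wb→B2 [-]
  4 | R B3 → L1 miss wb→B1 [-]
  5 | W B3 → L1 hit [D]
  6 | R B5 → L1 miss wb→B3 [-]
  7 | W B2 → L0 miss [D]

DIRTY = [2]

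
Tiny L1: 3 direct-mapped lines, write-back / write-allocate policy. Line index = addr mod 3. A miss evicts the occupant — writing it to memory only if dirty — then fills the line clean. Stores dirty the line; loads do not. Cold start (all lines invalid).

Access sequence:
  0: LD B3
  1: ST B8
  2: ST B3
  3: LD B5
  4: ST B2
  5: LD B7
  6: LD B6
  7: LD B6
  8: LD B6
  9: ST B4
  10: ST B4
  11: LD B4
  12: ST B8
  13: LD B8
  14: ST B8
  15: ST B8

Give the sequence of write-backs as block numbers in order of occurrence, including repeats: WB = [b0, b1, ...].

WB = [8, 3, 2]

0: R B3 -> L0 miss  d=-]
1: W B8 -> L2 miss  d=D]
2: W B3 -> L0 hit  d=D]
3: R B5 -> L2 miss wb->B8  d=-]
4: W B2 -> L2 miss  d=D]
5: R B7 -> L1 miss  d=-]
6: R B6 -> L0 miss wb->B3  d=-]
7: R B6 -> L0 hit  d=-]
8: R B6 -> L0 hit  d=-]
9: W B4 -> L1 miss  d=D]
10: W B4 -> L1 hit  d=D]
11: R B4 -> L1 hit  d=D]
12: W B8 -> L2 miss wb->B2  d=D]
13: R B8 -> L2 hit  d=D]
14: W B8 -> L2 hit  d=D]
15: W B8 -> L2 hit  d=D]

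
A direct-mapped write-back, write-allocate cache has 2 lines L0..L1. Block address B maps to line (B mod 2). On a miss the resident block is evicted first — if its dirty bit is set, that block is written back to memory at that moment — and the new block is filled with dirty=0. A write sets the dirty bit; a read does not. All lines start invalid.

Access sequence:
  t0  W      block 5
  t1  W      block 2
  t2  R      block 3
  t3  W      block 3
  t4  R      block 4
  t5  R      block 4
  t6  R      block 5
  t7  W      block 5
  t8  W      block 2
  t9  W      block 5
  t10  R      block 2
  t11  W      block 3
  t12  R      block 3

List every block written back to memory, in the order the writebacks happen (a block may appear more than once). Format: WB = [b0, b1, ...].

WB = [5, 2, 3, 5]

0: W B5 → L1 miss [D]
1: W B2 → L0 miss [D]
2: R B3 → L1 miss wb→B5 [-]
3: W B3 → L1 hit [D]
4: R B4 → L0 miss wb→B2 [-]
5: R B4 → L0 hit [-]
6: R B5 → L1 miss wb→B3 [-]
7: W B5 → L1 hit [D]
8: W B2 → L0 miss [D]
9: W B5 → L1 hit [D]
10: R B2 → L0 hit [D]
11: W B3 → L1 miss wb→B5 [D]
12: R B3 → L1 hit [D]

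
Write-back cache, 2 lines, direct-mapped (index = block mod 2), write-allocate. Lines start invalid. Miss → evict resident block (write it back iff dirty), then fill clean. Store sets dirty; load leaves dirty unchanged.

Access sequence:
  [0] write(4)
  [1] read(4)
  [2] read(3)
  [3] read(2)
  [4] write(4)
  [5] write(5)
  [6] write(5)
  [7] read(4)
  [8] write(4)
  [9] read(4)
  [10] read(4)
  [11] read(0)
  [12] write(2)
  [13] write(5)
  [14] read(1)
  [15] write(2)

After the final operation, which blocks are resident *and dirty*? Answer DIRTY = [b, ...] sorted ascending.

DIRTY = [2]

0: W B4 -> L0 miss  d=D]
1: R B4 -> L0 hit  d=D]
2: R B3 -> L1 miss  d=-]
3: R B2 -> L0 miss wb->B4  d=-]
4: W B4 -> L0 miss  d=D]
5: W B5 -> L1 miss  d=D]
6: W B5 -> L1 hit  d=D]
7: R B4 -> L0 hit  d=D]
8: W B4 -> L0 hit  d=D]
9: R B4 -> L0 hit  d=D]
10: R B4 -> L0 hit  d=D]
11: R B0 -> L0 miss wb->B4  d=-]
12: W B2 -> L0 miss  d=D]
13: W B5 -> L1 hit  d=D]
14: R B1 -> L1 miss wb->B5  d=-]
15: W B2 -> L0 hit  d=D]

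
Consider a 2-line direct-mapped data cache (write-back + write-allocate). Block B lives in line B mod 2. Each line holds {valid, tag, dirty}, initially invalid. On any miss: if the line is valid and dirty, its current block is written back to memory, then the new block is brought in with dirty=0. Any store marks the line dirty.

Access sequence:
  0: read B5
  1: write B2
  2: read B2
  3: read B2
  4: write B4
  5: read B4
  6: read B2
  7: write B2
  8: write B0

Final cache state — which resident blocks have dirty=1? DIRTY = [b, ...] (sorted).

0: R B5 → L1 miss [-]
1: W B2 → L0 miss [D]
2: R B2 → L0 hit [D]
3: R B2 → L0 hit [D]
4: W B4 → L0 miss wb→B2 [D]
5: R B4 → L0 hit [D]
6: R B2 → L0 miss wb→B4 [-]
7: W B2 → L0 hit [D]
8: W B0 → L0 miss wb→B2 [D]

DIRTY = [0]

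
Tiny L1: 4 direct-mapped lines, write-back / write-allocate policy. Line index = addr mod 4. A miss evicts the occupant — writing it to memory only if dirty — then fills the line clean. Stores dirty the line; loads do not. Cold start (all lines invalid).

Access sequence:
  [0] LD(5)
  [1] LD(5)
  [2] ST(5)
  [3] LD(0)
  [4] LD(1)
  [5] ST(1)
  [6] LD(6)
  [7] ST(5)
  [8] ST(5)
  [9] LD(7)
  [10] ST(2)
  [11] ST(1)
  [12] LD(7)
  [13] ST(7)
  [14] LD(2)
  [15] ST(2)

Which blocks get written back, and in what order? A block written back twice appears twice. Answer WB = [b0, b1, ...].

0: R B5 -> L1 miss  d=-]
1: R B5 -> L1 hit  d=-]
2: W B5 -> L1 hit  d=D]
3: R B0 -> L0 miss  d=-]
4: R B1 -> L1 miss wb->B5  d=-]
5: W B1 -> L1 hit  d=D]
6: R B6 -> L2 miss  d=-]
7: W B5 -> L1 miss wb->B1  d=D]
8: W B5 -> L1 hit  d=D]
9: R B7 -> L3 miss  d=-]
10: W B2 -> L2 miss  d=D]
11: W B1 -> L1 miss wb->B5  d=D]
12: R B7 -> L3 hit  d=-]
13: W B7 -> L3 hit  d=D]
14: R B2 -> L2 hit  d=D]
15: W B2 -> L2 hit  d=D]

WB = [5, 1, 5]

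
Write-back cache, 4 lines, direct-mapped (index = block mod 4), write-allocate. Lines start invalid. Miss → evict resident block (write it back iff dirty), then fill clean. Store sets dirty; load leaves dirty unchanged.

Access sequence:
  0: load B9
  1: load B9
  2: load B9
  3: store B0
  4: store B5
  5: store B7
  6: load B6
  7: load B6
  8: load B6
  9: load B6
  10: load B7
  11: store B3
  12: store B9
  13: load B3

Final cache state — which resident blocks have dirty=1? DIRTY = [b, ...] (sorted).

DIRTY = [0, 3, 9]

  0 | R B9 → L1 miss [-]
  1 | R B9 → L1 hit [-]
  2 | R B9 → L1 hit [-]
  3 | W B0 → L0 miss [D]
  4 | W B5 → L1 miss [D]
  5 | W B7 → L3 miss [D]
  6 | R B6 → L2 miss [-]
  7 | R B6 → L2 hit [-]
  8 | R B6 → L2 hit [-]
  9 | R B6 → L2 hit [-]
  10 | R B7 → L3 hit [D]
  11 | W B3 → L3 miss wb→B7 [D]
  12 | W B9 → L1 miss wb→B5 [D]
  13 | R B3 → L3 hit [D]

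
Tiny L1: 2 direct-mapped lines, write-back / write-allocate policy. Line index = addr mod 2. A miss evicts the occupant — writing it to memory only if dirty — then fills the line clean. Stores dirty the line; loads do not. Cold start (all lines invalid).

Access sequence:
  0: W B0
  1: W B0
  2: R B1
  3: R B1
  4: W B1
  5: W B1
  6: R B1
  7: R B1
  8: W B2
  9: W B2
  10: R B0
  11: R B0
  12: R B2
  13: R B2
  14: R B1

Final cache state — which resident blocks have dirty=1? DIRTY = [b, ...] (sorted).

DIRTY = [1]

0: W B0 -> L0 miss  d=D]
1: W B0 -> L0 hit  d=D]
2: R B1 -> L1 miss  d=-]
3: R B1 -> L1 hit  d=-]
4: W B1 -> L1 hit  d=D]
5: W B1 -> L1 hit  d=D]
6: R B1 -> L1 hit  d=D]
7: R B1 -> L1 hit  d=D]
8: W B2 -> L0 miss wb->B0  d=D]
9: W B2 -> L0 hit  d=D]
10: R B0 -> L0 miss wb->B2  d=-]
11: R B0 -> L0 hit  d=-]
12: R B2 -> L0 miss  d=-]
13: R B2 -> L0 hit  d=-]
14: R B1 -> L1 hit  d=D]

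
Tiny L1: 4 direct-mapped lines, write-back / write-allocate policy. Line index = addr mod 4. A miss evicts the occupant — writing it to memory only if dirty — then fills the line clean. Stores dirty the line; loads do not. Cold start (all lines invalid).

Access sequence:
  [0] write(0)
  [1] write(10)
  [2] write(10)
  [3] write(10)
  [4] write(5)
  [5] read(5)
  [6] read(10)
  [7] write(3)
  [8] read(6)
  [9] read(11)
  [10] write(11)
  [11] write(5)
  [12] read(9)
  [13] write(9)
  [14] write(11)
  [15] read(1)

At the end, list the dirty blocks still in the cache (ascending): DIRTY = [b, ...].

  0 | W B0 → L0 miss [D]
  1 | W B10 → L2 miss [D]
  2 | W B10 → L2 hit [D]
  3 | W B10 → L2 hit [D]
  4 | W B5 → L1 miss [D]
  5 | R B5 → L1 hit [D]
  6 | R B10 → L2 hit [D]
  7 | W B3 → L3 miss [D]
  8 | R B6 → L2 miss wb→B10 [-]
  9 | R B11 → L3 miss wb→B3 [-]
  10 | W B11 → L3 hit [D]
  11 | W B5 → L1 hit [D]
  12 | R B9 → L1 miss wb→B5 [-]
  13 | W B9 → L1 hit [D]
  14 | W B11 → L3 hit [D]
  15 | R B1 → L1 miss wb→B9 [-]

DIRTY = [0, 11]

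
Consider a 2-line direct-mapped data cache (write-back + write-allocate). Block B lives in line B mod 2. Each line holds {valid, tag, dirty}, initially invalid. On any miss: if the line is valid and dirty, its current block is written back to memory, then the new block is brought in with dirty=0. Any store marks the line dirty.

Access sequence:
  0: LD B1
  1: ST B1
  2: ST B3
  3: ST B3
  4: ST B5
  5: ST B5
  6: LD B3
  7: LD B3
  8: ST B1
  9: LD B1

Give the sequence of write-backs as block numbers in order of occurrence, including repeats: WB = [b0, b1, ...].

WB = [1, 3, 5]

0: R B1 → L1 miss [-]
1: W B1 → L1 hit [D]
2: W B3 → L1 miss wb→B1 [D]
3: W B3 → L1 hit [D]
4: W B5 → L1 miss wb→B3 [D]
5: W B5 → L1 hit [D]
6: R B3 → L1 miss wb→B5 [-]
7: R B3 → L1 hit [-]
8: W B1 → L1 miss [D]
9: R B1 → L1 hit [D]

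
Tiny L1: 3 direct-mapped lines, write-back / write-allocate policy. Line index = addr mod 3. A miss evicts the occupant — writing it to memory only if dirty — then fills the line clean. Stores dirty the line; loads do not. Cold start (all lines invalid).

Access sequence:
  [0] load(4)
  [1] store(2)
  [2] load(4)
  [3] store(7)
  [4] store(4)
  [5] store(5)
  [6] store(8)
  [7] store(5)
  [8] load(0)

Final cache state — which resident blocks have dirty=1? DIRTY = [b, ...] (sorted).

DIRTY = [4, 5]

0: R B4 → L1 miss [-]
1: W B2 → L2 miss [D]
2: R B4 → L1 hit [-]
3: W B7 → L1 miss [D]
4: W B4 → L1 miss wb→B7 [D]
5: W B5 → L2 miss wb→B2 [D]
6: W B8 → L2 miss wb→B5 [D]
7: W B5 → L2 miss wb→B8 [D]
8: R B0 → L0 miss [-]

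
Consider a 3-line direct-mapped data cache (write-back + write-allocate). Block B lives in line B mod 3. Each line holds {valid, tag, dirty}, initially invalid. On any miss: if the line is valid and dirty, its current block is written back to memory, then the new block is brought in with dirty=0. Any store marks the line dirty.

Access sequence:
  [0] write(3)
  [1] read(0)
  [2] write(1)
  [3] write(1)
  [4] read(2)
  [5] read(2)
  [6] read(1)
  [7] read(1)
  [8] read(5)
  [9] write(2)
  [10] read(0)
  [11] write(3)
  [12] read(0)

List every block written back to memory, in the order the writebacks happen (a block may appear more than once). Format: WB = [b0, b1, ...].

  0 | W B3 → L0 miss [D]
  1 | R B0 → L0 miss wb→B3 [-]
  2 | W B1 → L1 miss [D]
  3 | W B1 → L1 hit [D]
  4 | R B2 → L2 miss [-]
  5 | R B2 → L2 hit [-]
  6 | R B1 → L1 hit [D]
  7 | R B1 → L1 hit [D]
  8 | R B5 → L2 miss [-]
  9 | W B2 → L2 miss [D]
  10 | R B0 → L0 hit [-]
  11 | W B3 → L0 miss [D]
  12 | R B0 → L0 miss wb→B3 [-]

WB = [3, 3]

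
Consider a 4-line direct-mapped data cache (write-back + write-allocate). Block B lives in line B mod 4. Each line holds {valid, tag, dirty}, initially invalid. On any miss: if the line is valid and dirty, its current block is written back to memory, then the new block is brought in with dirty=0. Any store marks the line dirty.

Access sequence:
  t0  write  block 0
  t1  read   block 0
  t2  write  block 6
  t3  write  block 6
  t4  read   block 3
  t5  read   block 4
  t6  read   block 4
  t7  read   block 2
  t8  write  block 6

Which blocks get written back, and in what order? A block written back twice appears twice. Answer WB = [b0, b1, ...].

WB = [0, 6]

0: W B0 -> L0 miss  d=D]
1: R B0 -> L0 hit  d=D]
2: W B6 -> L2 miss  d=D]
3: W B6 -> L2 hit  d=D]
4: R B3 -> L3 miss  d=-]
5: R B4 -> L0 miss wb->B0  d=-]
6: R B4 -> L0 hit  d=-]
7: R B2 -> L2 miss wb->B6  d=-]
8: W B6 -> L2 miss  d=D]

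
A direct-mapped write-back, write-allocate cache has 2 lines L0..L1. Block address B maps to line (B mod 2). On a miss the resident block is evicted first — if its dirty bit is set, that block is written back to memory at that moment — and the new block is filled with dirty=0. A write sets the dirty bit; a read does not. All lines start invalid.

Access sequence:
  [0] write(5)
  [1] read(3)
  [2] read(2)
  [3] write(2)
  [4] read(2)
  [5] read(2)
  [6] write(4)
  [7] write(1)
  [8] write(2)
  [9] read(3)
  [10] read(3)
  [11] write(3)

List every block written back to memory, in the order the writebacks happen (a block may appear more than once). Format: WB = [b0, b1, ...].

WB = [5, 2, 4, 1]

  0 | W B5 → L1 miss [D]
  1 | R B3 → L1 miss wb→B5 [-]
  2 | R B2 → L0 miss [-]
  3 | W B2 → L0 hit [D]
  4 | R B2 → L0 hit [D]
  5 | R B2 → L0 hit [D]
  6 | W B4 → L0 miss wb→B2 [D]
  7 | W B1 → L1 miss [D]
  8 | W B2 → L0 miss wb→B4 [D]
  9 | R B3 → L1 miss wb→B1 [-]
  10 | R B3 → L1 hit [-]
  11 | W B3 → L1 hit [D]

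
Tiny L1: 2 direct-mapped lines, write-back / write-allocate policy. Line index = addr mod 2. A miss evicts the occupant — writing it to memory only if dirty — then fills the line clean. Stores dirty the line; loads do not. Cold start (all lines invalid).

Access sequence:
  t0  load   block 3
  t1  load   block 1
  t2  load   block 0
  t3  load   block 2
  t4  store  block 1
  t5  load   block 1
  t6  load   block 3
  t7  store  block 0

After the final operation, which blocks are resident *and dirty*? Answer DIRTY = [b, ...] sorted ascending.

  0 | R B3 → L1 miss [-]
  1 | R B1 → L1 miss [-]
  2 | R B0 → L0 miss [-]
  3 | R B2 → L0 miss [-]
  4 | W B1 → L1 hit [D]
  5 | R B1 → L1 hit [D]
  6 | R B3 → L1 miss wb→B1 [-]
  7 | W B0 → L0 miss [D]

DIRTY = [0]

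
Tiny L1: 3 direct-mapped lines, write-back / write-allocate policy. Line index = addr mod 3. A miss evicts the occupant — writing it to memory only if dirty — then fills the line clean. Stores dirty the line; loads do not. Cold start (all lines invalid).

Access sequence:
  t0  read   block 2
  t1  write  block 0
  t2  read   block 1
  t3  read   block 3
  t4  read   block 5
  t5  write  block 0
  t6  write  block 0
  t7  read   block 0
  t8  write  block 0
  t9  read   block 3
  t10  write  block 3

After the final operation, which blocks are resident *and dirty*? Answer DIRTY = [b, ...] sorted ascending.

DIRTY = [3]

0: R B2 -> L2 miss  d=-]
1: W B0 -> L0 miss  d=D]
2: R B1 -> L1 miss  d=-]
3: R B3 -> L0 miss wb->B0  d=-]
4: R B5 -> L2 miss  d=-]
5: W B0 -> L0 miss  d=D]
6: W B0 -> L0 hit  d=D]
7: R B0 -> L0 hit  d=D]
8: W B0 -> L0 hit  d=D]
9: R B3 -> L0 miss wb->B0  d=-]
10: W B3 -> L0 hit  d=D]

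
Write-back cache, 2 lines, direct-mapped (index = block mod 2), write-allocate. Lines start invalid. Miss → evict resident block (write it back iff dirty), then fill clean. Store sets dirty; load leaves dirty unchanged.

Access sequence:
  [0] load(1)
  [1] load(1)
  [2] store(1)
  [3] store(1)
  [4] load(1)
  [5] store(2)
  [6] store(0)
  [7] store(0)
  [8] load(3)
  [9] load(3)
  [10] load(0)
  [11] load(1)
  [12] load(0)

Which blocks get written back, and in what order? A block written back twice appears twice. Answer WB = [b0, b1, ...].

WB = [2, 1]

0: R B1 -> L1 miss  d=-]
1: R B1 -> L1 hit  d=-]
2: W B1 -> L1 hit  d=D]
3: W B1 -> L1 hit  d=D]
4: R B1 -> L1 hit  d=D]
5: W B2 -> L0 miss  d=D]
6: W B0 -> L0 miss wb->B2  d=D]
7: W B0 -> L0 hit  d=D]
8: R B3 -> L1 miss wb->B1  d=-]
9: R B3 -> L1 hit  d=-]
10: R B0 -> L0 hit  d=D]
11: R B1 -> L1 miss  d=-]
12: R B0 -> L0 hit  d=D]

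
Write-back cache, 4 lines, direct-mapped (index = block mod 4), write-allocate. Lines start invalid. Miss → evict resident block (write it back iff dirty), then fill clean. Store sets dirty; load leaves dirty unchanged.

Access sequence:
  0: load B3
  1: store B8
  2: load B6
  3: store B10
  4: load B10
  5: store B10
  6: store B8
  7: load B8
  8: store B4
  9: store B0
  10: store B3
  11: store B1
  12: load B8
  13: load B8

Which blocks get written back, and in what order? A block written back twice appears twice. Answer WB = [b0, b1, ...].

WB = [8, 4, 0]

  0 | R B3 → L3 miss [-]
  1 | W B8 → L0 miss [D]
  2 | R B6 → L2 miss [-]
  3 | W B10 → L2 miss [D]
  4 | R B10 → L2 hit [D]
  5 | W B10 → L2 hit [D]
  6 | W B8 → L0 hit [D]
  7 | R B8 → L0 hit [D]
  8 | W B4 → L0 miss wb→B8 [D]
  9 | W B0 → L0 miss wb→B4 [D]
  10 | W B3 → L3 hit [D]
  11 | W B1 → L1 miss [D]
  12 | R B8 → L0 miss wb→B0 [-]
  13 | R B8 → L0 hit [-]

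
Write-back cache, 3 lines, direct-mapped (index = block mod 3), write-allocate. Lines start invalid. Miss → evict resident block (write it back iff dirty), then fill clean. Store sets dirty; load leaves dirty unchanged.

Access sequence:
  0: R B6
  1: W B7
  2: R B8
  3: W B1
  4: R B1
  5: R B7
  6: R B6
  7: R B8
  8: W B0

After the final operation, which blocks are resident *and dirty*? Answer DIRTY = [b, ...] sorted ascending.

0: R B6 -> L0 miss  d=-]
1: W B7 -> L1 miss  d=D]
2: R B8 -> L2 miss  d=-]
3: W B1 -> L1 miss wb->B7  d=D]
4: R B1 -> L1 hit  d=D]
5: R B7 -> L1 miss wb->B1  d=-]
6: R B6 -> L0 hit  d=-]
7: R B8 -> L2 hit  d=-]
8: W B0 -> L0 miss  d=D]

DIRTY = [0]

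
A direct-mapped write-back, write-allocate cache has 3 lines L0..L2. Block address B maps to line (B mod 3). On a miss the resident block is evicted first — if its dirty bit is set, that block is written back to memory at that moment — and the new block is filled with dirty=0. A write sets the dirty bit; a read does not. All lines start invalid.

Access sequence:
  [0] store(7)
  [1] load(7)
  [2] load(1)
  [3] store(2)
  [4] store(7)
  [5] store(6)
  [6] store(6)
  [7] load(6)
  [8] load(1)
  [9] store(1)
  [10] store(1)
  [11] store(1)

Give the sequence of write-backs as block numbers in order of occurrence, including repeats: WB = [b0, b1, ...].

0: W B7 -> L1 miss  d=D]
1: R B7 -> L1 hit  d=D]
2: R B1 -> L1 miss wb->B7  d=-]
3: W B2 -> L2 miss  d=D]
4: W B7 -> L1 miss  d=D]
5: W B6 -> L0 miss  d=D]
6: W B6 -> L0 hit  d=D]
7: R B6 -> L0 hit  d=D]
8: R B1 -> L1 miss wb->B7  d=-]
9: W B1 -> L1 hit  d=D]
10: W B1 -> L1 hit  d=D]
11: W B1 -> L1 hit  d=D]

WB = [7, 7]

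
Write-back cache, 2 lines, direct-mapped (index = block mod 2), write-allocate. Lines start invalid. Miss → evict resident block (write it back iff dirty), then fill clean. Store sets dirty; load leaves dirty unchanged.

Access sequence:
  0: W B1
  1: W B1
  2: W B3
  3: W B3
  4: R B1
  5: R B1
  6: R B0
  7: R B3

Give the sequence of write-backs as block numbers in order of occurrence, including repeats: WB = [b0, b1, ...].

WB = [1, 3]

0: W B1 → L1 miss [D]
1: W B1 → L1 hit [D]
2: W B3 → L1 miss wb→B1 [D]
3: W B3 → L1 hit [D]
4: R B1 → L1 miss wb→B3 [-]
5: R B1 → L1 hit [-]
6: R B0 → L0 miss [-]
7: R B3 → L1 miss [-]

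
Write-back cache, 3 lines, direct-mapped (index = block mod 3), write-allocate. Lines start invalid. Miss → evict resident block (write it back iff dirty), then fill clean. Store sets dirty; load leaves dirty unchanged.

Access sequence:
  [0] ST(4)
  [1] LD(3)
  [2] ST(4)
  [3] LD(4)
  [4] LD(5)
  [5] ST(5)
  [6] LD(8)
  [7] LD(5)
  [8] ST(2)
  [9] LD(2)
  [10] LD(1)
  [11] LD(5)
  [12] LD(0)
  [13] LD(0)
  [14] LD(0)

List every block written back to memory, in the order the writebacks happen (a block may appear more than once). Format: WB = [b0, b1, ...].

WB = [5, 4, 2]

0: W B4 → L1 miss [D]
1: R B3 → L0 miss [-]
2: W B4 → L1 hit [D]
3: R B4 → L1 hit [D]
4: R B5 → L2 miss [-]
5: W B5 → L2 hit [D]
6: R B8 → L2 miss wb→B5 [-]
7: R B5 → L2 miss [-]
8: W B2 → L2 miss [D]
9: R B2 → L2 hit [D]
10: R B1 → L1 miss wb→B4 [-]
11: R B5 → L2 miss wb→B2 [-]
12: R B0 → L0 miss [-]
13: R B0 → L0 hit [-]
14: R B0 → L0 hit [-]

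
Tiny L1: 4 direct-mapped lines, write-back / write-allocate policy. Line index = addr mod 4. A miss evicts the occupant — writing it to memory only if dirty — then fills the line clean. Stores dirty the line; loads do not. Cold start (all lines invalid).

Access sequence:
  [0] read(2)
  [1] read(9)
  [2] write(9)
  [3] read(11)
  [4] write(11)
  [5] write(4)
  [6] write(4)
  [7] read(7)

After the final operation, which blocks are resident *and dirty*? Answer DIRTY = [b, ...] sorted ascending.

DIRTY = [4, 9]

  0 | R B2 → L2 miss [-]
  1 | R B9 → L1 miss [-]
  2 | W B9 → L1 hit [D]
  3 | R B11 → L3 miss [-]
  4 | W B11 → L3 hit [D]
  5 | W B4 → L0 miss [D]
  6 | W B4 → L0 hit [D]
  7 | R B7 → L3 miss wb→B11 [-]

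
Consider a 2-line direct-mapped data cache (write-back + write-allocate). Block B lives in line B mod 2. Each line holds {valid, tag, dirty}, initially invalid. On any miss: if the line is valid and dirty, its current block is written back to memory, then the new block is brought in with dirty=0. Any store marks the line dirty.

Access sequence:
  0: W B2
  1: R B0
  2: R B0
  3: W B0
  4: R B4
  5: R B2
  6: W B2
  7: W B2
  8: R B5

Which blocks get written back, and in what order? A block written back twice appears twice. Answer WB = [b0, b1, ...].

0: W B2 -> L0 miss  d=D]
1: R B0 -> L0 miss wb->B2  d=-]
2: R B0 -> L0 hit  d=-]
3: W B0 -> L0 hit  d=D]
4: R B4 -> L0 miss wb->B0  d=-]
5: R B2 -> L0 miss  d=-]
6: W B2 -> L0 hit  d=D]
7: W B2 -> L0 hit  d=D]
8: R B5 -> L1 miss  d=-]

WB = [2, 0]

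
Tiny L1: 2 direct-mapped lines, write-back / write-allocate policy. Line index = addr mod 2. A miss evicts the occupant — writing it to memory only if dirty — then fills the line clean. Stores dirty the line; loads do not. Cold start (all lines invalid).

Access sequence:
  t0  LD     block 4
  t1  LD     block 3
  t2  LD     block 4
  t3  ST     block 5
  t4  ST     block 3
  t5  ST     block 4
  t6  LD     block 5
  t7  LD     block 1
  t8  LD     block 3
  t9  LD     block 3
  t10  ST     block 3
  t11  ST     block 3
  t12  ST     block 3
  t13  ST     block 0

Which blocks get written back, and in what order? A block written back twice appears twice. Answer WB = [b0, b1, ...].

0: R B4 -> L0 miss  d=-]
1: R B3 -> L1 miss  d=-]
2: R B4 -> L0 hit  d=-]
3: W B5 -> L1 miss  d=D]
4: W B3 -> L1 miss wb->B5  d=D]
5: W B4 -> L0 hit  d=D]
6: R B5 -> L1 miss wb->B3  d=-]
7: R B1 -> L1 miss  d=-]
8: R B3 -> L1 miss  d=-]
9: R B3 -> L1 hit  d=-]
10: W B3 -> L1 hit  d=D]
11: W B3 -> L1 hit  d=D]
12: W B3 -> L1 hit  d=D]
13: W B0 -> L0 miss wb->B4  d=D]

WB = [5, 3, 4]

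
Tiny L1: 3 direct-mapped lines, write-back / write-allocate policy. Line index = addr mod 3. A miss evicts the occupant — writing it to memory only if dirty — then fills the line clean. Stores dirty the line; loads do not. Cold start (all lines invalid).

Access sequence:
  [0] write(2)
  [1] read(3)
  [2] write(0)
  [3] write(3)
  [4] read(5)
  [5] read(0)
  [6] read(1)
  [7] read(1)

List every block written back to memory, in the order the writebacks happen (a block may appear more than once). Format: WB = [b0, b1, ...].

0: W B2 → L2 miss [D]
1: R B3 → L0 miss [-]
2: W B0 → L0 miss [D]
3: W B3 → L0 miss wb→B0 [D]
4: R B5 → L2 miss wb→B2 [-]
5: R B0 → L0 miss wb→B3 [-]
6: R B1 → L1 miss [-]
7: R B1 → L1 hit [-]

WB = [0, 2, 3]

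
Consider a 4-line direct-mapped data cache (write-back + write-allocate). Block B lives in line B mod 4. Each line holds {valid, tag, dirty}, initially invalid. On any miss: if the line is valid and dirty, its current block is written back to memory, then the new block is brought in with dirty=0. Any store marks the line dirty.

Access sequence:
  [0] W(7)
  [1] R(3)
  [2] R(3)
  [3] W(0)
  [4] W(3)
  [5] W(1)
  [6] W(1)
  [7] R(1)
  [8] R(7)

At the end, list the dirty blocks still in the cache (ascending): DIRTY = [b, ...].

DIRTY = [0, 1]

  0 | W B7 → L3 miss [D]
  1 | R B3 → L3 miss wb→B7 [-]
  2 | R B3 → L3 hit [-]
  3 | W B0 → L0 miss [D]
  4 | W B3 → L3 hit [D]
  5 | W B1 → L1 miss [D]
  6 | W B1 → L1 hit [D]
  7 | R B1 → L1 hit [D]
  8 | R B7 → L3 miss wb→B3 [-]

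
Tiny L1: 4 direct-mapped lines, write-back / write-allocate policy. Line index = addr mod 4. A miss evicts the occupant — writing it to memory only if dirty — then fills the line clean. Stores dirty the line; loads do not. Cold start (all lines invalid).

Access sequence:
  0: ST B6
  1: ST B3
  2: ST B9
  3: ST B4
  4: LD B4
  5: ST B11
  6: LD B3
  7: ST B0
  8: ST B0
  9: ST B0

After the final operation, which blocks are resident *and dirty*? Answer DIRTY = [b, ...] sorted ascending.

DIRTY = [0, 6, 9]

0: W B6 → L2 miss [D]
1: W B3 → L3 miss [D]
2: W B9 → L1 miss [D]
3: W B4 → L0 miss [D]
4: R B4 → L0 hit [D]
5: W B11 → L3 miss wb→B3 [D]
6: R B3 → L3 miss wb→B11 [-]
7: W B0 → L0 miss wb→B4 [D]
8: W B0 → L0 hit [D]
9: W B0 → L0 hit [D]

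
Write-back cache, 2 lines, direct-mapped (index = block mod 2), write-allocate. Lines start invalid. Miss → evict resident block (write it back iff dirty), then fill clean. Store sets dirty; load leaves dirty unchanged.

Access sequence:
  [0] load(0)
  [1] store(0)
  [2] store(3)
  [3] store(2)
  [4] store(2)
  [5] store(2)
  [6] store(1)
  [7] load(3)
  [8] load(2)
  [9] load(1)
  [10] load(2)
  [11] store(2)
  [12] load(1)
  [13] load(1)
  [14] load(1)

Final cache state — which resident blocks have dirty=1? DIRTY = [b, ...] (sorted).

DIRTY = [2]

0: R B0 -> L0 miss  d=-]
1: W B0 -> L0 hit  d=D]
2: W B3 -> L1 miss  d=D]
3: W B2 -> L0 miss wb->B0  d=D]
4: W B2 -> L0 hit  d=D]
5: W B2 -> L0 hit  d=D]
6: W B1 -> L1 miss wb->B3  d=D]
7: R B3 -> L1 miss wb->B1  d=-]
8: R B2 -> L0 hit  d=D]
9: R B1 -> L1 miss  d=-]
10: R B2 -> L0 hit  d=D]
11: W B2 -> L0 hit  d=D]
12: R B1 -> L1 hit  d=-]
13: R B1 -> L1 hit  d=-]
14: R B1 -> L1 hit  d=-]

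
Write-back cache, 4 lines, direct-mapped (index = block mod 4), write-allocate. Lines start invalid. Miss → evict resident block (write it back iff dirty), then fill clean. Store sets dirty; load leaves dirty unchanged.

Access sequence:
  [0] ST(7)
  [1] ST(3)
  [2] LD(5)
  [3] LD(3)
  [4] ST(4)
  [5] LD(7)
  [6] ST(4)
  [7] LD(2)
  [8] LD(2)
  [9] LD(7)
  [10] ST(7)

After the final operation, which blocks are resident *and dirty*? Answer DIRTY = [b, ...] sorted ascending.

0: W B7 → L3 miss [D]
1: W B3 → L3 miss wb→B7 [D]
2: R B5 → L1 miss [-]
3: R B3 → L3 hit [D]
4: W B4 → L0 miss [D]
5: R B7 → L3 miss wb→B3 [-]
6: W B4 → L0 hit [D]
7: R B2 → L2 miss [-]
8: R B2 → L2 hit [-]
9: R B7 → L3 hit [-]
10: W B7 → L3 hit [D]

DIRTY = [4, 7]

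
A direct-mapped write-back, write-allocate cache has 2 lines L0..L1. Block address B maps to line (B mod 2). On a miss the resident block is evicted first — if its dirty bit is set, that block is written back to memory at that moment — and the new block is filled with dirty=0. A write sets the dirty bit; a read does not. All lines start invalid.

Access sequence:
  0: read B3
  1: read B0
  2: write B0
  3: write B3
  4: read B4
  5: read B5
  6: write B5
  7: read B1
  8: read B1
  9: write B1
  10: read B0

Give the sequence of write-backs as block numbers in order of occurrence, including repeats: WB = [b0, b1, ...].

WB = [0, 3, 5]

0: R B3 → L1 miss [-]
1: R B0 → L0 miss [-]
2: W B0 → L0 hit [D]
3: W B3 → L1 hit [D]
4: R B4 → L0 miss wb→B0 [-]
5: R B5 → L1 miss wb→B3 [-]
6: W B5 → L1 hit [D]
7: R B1 → L1 miss wb→B5 [-]
8: R B1 → L1 hit [-]
9: W B1 → L1 hit [D]
10: R B0 → L0 miss [-]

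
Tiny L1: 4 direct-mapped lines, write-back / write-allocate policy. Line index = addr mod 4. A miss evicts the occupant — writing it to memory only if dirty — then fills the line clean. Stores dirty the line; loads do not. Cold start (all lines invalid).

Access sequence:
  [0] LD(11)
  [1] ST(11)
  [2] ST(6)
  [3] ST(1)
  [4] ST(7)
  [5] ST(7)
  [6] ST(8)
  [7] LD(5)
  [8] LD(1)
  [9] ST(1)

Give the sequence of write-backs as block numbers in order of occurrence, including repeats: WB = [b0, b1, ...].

WB = [11, 1]

  0 | R B11 → L3 miss [-]
  1 | W B11 → L3 hit [D]
  2 | W B6 → L2 miss [D]
  3 | W B1 → L1 miss [D]
  4 | W B7 → L3 miss wb→B11 [D]
  5 | W B7 → L3 hit [D]
  6 | W B8 → L0 miss [D]
  7 | R B5 → L1 miss wb→B1 [-]
  8 | R B1 → L1 miss [-]
  9 | W B1 → L1 hit [D]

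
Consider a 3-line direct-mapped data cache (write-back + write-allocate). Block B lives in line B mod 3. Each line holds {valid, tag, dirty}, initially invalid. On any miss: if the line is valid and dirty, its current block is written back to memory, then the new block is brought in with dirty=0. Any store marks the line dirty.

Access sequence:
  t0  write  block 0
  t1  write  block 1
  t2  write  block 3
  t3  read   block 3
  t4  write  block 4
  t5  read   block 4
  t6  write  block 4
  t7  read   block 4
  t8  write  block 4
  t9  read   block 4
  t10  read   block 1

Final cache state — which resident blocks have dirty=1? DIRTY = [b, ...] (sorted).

0: W B0 -> L0 miss  d=D]
1: W B1 -> L1 miss  d=D]
2: W B3 -> L0 miss wb->B0  d=D]
3: R B3 -> L0 hit  d=D]
4: W B4 -> L1 miss wb->B1  d=D]
5: R B4 -> L1 hit  d=D]
6: W B4 -> L1 hit  d=D]
7: R B4 -> L1 hit  d=D]
8: W B4 -> L1 hit  d=D]
9: R B4 -> L1 hit  d=D]
10: R B1 -> L1 miss wb->B4  d=-]

DIRTY = [3]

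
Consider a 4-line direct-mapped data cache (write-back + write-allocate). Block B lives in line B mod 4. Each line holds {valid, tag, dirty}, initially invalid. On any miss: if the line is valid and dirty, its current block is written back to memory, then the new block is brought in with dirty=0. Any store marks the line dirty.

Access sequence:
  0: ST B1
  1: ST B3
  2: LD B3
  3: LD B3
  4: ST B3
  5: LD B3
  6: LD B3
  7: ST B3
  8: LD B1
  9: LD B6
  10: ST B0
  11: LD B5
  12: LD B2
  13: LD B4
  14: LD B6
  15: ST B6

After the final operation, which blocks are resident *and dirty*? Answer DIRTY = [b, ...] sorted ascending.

0: W B1 → L1 miss [D]
1: W B3 → L3 miss [D]
2: R B3 → L3 hit [D]
3: R B3 → L3 hit [D]
4: W B3 → L3 hit [D]
5: R B3 → L3 hit [D]
6: R B3 → L3 hit [D]
7: W B3 → L3 hit [D]
8: R B1 → L1 hit [D]
9: R B6 → L2 miss [-]
10: W B0 → L0 miss [D]
11: R B5 → L1 miss wb→B1 [-]
12: R B2 → L2 miss [-]
13: R B4 → L0 miss wb→B0 [-]
14: R B6 → L2 miss [-]
15: W B6 → L2 hit [D]

DIRTY = [3, 6]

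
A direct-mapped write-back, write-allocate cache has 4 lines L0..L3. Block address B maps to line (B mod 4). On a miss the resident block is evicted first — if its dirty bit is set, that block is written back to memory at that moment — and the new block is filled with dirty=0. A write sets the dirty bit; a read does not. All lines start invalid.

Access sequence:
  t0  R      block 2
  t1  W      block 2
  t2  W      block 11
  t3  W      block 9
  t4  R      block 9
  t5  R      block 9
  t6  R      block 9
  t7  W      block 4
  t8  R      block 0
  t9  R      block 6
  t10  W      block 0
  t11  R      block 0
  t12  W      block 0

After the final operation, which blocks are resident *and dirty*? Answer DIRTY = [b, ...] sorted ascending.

0: R B2 -> L2 miss  d=-]
1: W B2 -> L2 hit  d=D]
2: W B11 -> L3 miss  d=D]
3: W B9 -> L1 miss  d=D]
4: R B9 -> L1 hit  d=D]
5: R B9 -> L1 hit  d=D]
6: R B9 -> L1 hit  d=D]
7: W B4 -> L0 miss  d=D]
8: R B0 -> L0 miss wb->B4  d=-]
9: R B6 -> L2 miss wb->B2  d=-]
10: W B0 -> L0 hit  d=D]
11: R B0 -> L0 hit  d=D]
12: W B0 -> L0 hit  d=D]

DIRTY = [0, 9, 11]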